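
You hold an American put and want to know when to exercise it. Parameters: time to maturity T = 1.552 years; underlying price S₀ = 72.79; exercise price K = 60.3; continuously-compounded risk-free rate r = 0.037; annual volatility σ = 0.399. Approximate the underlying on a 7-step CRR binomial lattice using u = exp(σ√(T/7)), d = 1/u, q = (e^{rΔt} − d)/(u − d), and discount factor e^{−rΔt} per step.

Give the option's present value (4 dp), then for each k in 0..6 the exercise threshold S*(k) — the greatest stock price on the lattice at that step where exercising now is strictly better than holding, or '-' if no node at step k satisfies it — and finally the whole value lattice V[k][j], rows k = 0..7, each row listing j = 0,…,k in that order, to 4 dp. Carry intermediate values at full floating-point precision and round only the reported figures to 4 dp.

price = 6.2072
boundary = - - - - 34.3320 41.4278 49.9902
tree:
6.2072
9.3720 2.8164
13.7250 4.7226 0.7582
19.3439 7.7518 1.4559 0.0000
25.9680 12.3568 2.7958 0.0000 0.0000
31.8485 18.8722 5.3688 0.0000 0.0000 0.0000
36.7217 25.9680 10.3098 0.0000 0.0000 0.0000 0.0000
40.7602 31.8485 18.8722 0.0000 0.0000 0.0000 0.0000 0.0000

Δt=0.22171, u=1.20668, d=0.82872, q=0.47496, disc=e^(-rΔt)=0.99183
k=7 terminal: V=max(K-S,0) → 40.7602 31.8485 18.8722 0.0000 0.0000 0.0000 0.0000 0.0000
k=6: j=0 S=23.5783 intr=36.7217 cont=36.2291 V=36.7217[EX]; j=1 S=34.3320 intr=25.9680 cont=25.4754 V=25.9680[EX]; j=2 S=49.9902 intr=10.3098 cont=9.8277 V=10.3098[EX]; j=3 S=72.7900 intr=0.0000 cont=0.0000 V=0.0000[hold]; j=4 S=105.9884 intr=0.0000 cont=0.0000 V=0.0000[hold]; j=5 S=154.3279 intr=0.0000 cont=0.0000 V=0.0000[hold]; j=6 S=224.7145 intr=0.0000 cont=0.0000 V=0.0000[hold]  S*(6)=49.9902
k=5: j=0 S=28.4515 intr=31.8485 cont=31.3558 V=31.8485[EX]; j=1 S=41.4278 intr=18.8722 cont=18.3795 V=18.8722[EX]; j=2 S=60.3224 intr=0.0000 cont=5.3688 V=5.3688[hold]; j=3 S=87.8345 intr=0.0000 cont=0.0000 V=0.0000[hold]; j=4 S=127.8944 intr=0.0000 cont=0.0000 V=0.0000[hold]; j=5 S=186.2249 intr=0.0000 cont=0.0000 V=0.0000[hold]  S*(5)=41.4278
k=4: j=0 S=34.3320 intr=25.9680 cont=25.4754 V=25.9680[EX]; j=1 S=49.9902 intr=10.3098 cont=12.3568 V=12.3568[hold]; j=2 S=72.7900 intr=0.0000 cont=2.7958 V=2.7958[hold]; j=3 S=105.9884 intr=0.0000 cont=0.0000 V=0.0000[hold]; j=4 S=154.3279 intr=0.0000 cont=0.0000 V=0.0000[hold]  S*(4)=34.3320
k=3: j=0 S=41.4278 intr=18.8722 cont=19.3439 V=19.3439[hold]; j=1 S=60.3224 intr=0.0000 cont=7.7518 V=7.7518[hold]; j=2 S=87.8345 intr=0.0000 cont=1.4559 V=1.4559[hold]; j=3 S=127.8944 intr=0.0000 cont=0.0000 V=0.0000[hold]  S*(3)=-
k=2: j=0 S=49.9902 intr=10.3098 cont=13.7250 V=13.7250[hold]; j=1 S=72.7900 intr=0.0000 cont=4.7226 V=4.7226[hold]; j=2 S=105.9884 intr=0.0000 cont=0.7582 V=0.7582[hold]  S*(2)=-
k=1: j=0 S=60.3224 intr=0.0000 cont=9.3720 V=9.3720[hold]; j=1 S=87.8345 intr=0.0000 cont=2.8164 V=2.8164[hold]  S*(1)=-
k=0: j=0 S=72.7900 intr=0.0000 cont=6.2072 V=6.2072[hold]  S*(0)=-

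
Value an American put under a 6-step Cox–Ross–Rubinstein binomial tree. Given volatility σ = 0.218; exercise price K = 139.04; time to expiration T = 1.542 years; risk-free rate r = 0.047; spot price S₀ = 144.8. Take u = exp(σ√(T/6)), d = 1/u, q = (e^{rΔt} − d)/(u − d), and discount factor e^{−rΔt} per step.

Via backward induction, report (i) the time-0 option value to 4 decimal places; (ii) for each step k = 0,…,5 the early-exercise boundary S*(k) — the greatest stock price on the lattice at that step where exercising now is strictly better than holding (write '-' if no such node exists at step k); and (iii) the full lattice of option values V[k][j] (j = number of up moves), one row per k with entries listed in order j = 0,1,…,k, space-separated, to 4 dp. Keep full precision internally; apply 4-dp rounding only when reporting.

price = 9.0099
boundary = - - - 103.9393 116.0850 103.9393
tree:
9.0099
14.7781 4.0459
23.3380 7.4442 1.0923
35.1007 13.3299 2.3388 0.0000
45.9756 22.9550 5.0075 0.0000 0.0000
55.7127 35.1007 10.7213 0.0000 0.0000 0.0000
64.4310 45.9756 22.9550 0.0000 0.0000 0.0000 0.0000

params: Δt=0.25700 u=1.11685 d=0.89537 q=0.52727 e^(-rΔt)=0.98799
t_6 payoffs: 64.4310 45.9756 22.9550 0.0000 0.0000 0.0000 0.0000
t_5: node(5,0) S=83.3273 payoff=55.7127 vs cont=54.0433 → 55.7127 [stop]  node(5,1) S=103.9393 payoff=35.1007 vs cont=33.4313 → 35.1007 [stop]  node(5,2) S=129.6499 payoff=9.3901 vs cont=10.7213 → 10.7213 [wait]  node(5,3) S=161.7204 payoff=0.0000 vs cont=0.0000 → 0.0000 [wait]  node(5,4) S=201.7239 payoff=0.0000 vs cont=0.0000 → 0.0000 [wait]  node(5,5) S=251.6227 payoff=0.0000 vs cont=0.0000 → 0.0000 [wait]  ⇒ S*(5)=103.9393
t_4: node(4,0) S=93.0644 payoff=45.9756 vs cont=44.3062 → 45.9756 [stop]  node(4,1) S=116.0850 payoff=22.9550 vs cont=21.9791 → 22.9550 [stop]  node(4,2) S=144.8000 payoff=0.0000 vs cont=5.0075 → 5.0075 [wait]  node(4,3) S=180.6180 payoff=0.0000 vs cont=0.0000 → 0.0000 [wait]  node(4,4) S=225.2961 payoff=0.0000 vs cont=0.0000 → 0.0000 [wait]  ⇒ S*(4)=116.0850
t_3: node(3,0) S=103.9393 payoff=35.1007 vs cont=33.4313 → 35.1007 [stop]  node(3,1) S=129.6499 payoff=9.3901 vs cont=13.3299 → 13.3299 [wait]  node(3,2) S=161.7204 payoff=0.0000 vs cont=2.3388 → 2.3388 [wait]  node(3,3) S=201.7239 payoff=0.0000 vs cont=0.0000 → 0.0000 [wait]  ⇒ S*(3)=103.9393
t_2: node(2,0) S=116.0850 payoff=22.9550 vs cont=23.3380 → 23.3380 [wait]  node(2,1) S=144.8000 payoff=0.0000 vs cont=7.4442 → 7.4442 [wait]  node(2,2) S=180.6180 payoff=0.0000 vs cont=1.0923 → 1.0923 [wait]  ⇒ S*(2)=-
t_1: node(1,0) S=129.6499 payoff=9.3901 vs cont=14.7781 → 14.7781 [wait]  node(1,1) S=161.7204 payoff=0.0000 vs cont=4.0459 → 4.0459 [wait]  ⇒ S*(1)=-
t_0: node(0,0) S=144.8000 payoff=0.0000 vs cont=9.0099 → 9.0099 [wait]  ⇒ S*(0)=-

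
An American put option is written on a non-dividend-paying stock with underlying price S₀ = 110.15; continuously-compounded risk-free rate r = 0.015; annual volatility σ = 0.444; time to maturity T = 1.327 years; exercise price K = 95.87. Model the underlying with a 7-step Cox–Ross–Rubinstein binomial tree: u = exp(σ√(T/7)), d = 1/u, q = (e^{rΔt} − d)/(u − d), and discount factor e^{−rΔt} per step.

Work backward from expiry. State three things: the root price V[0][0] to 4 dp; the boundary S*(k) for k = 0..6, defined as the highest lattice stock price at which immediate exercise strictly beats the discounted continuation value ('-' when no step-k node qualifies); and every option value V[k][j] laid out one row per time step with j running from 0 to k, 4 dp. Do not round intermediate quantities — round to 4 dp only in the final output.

price = 13.6651
boundary = - - - - 50.8345 61.6759 74.8293
tree:
13.6651
19.3489 7.0544
26.6229 10.9004 2.5676
35.3737 16.4796 4.3957 0.4300
45.0355 24.2116 7.4737 0.7972 0.0000
53.9711 34.1941 12.6026 1.4782 0.0000 0.0000
61.3361 45.0355 21.0407 2.7409 0.0000 0.0000 0.0000
67.4064 53.9711 34.1941 5.0821 0.0000 0.0000 0.0000 0.0000

Δt=0.18957, u=1.21327, d=0.82422, q=0.45914, disc=e^(-rΔt)=0.99716
k=7 terminal: V=max(K-S,0) → 67.4064 53.9711 34.1941 5.0821 0.0000 0.0000 0.0000 0.0000
k=6: j=0 S=34.5339 intr=61.3361 cont=61.0638 V=61.3361[EX]; j=1 S=50.8345 intr=45.0355 cont=44.7632 V=45.0355[EX]; j=2 S=74.8293 intr=21.0407 cont=20.7685 V=21.0407[EX]; j=3 S=110.1500 intr=0.0000 cont=2.7409 V=2.7409[hold]; j=4 S=162.1427 intr=0.0000 cont=0.0000 V=0.0000[hold]; j=5 S=238.6767 intr=0.0000 cont=0.0000 V=0.0000[hold]; j=6 S=351.3361 intr=0.0000 cont=0.0000 V=0.0000[hold]  S*(6)=74.8293
k=5: j=0 S=41.8989 intr=53.9711 cont=53.6989 V=53.9711[EX]; j=1 S=61.6759 intr=34.1941 cont=33.9219 V=34.1941[EX]; j=2 S=90.7879 intr=5.0821 cont=12.6026 V=12.6026[hold]; j=3 S=133.6414 intr=0.0000 cont=1.4782 V=1.4782[hold]; j=4 S=196.7223 intr=0.0000 cont=0.0000 V=0.0000[hold]; j=5 S=289.5786 intr=0.0000 cont=0.0000 V=0.0000[hold]  S*(5)=61.6759
k=4: j=0 S=50.8345 intr=45.0355 cont=44.7632 V=45.0355[EX]; j=1 S=74.8293 intr=21.0407 cont=24.2116 V=24.2116[hold]; j=2 S=110.1500 intr=0.0000 cont=7.4737 V=7.4737[hold]; j=3 S=162.1427 intr=0.0000 cont=0.7972 V=0.7972[hold]; j=4 S=238.6767 intr=0.0000 cont=0.0000 V=0.0000[hold]  S*(4)=50.8345
k=3: j=0 S=61.6759 intr=34.1941 cont=35.3737 V=35.3737[hold]; j=1 S=90.7879 intr=5.0821 cont=16.4796 V=16.4796[hold]; j=2 S=133.6414 intr=0.0000 cont=4.3957 V=4.3957[hold]; j=3 S=196.7223 intr=0.0000 cont=0.4300 V=0.4300[hold]  S*(3)=-
k=2: j=0 S=74.8293 intr=21.0407 cont=26.6229 V=26.6229[hold]; j=1 S=110.1500 intr=0.0000 cont=10.9004 V=10.9004[hold]; j=2 S=162.1427 intr=0.0000 cont=2.5676 V=2.5676[hold]  S*(2)=-
k=1: j=0 S=90.7879 intr=5.0821 cont=19.3489 V=19.3489[hold]; j=1 S=133.6414 intr=0.0000 cont=7.0544 V=7.0544[hold]  S*(1)=-
k=0: j=0 S=110.1500 intr=0.0000 cont=13.6651 V=13.6651[hold]  S*(0)=-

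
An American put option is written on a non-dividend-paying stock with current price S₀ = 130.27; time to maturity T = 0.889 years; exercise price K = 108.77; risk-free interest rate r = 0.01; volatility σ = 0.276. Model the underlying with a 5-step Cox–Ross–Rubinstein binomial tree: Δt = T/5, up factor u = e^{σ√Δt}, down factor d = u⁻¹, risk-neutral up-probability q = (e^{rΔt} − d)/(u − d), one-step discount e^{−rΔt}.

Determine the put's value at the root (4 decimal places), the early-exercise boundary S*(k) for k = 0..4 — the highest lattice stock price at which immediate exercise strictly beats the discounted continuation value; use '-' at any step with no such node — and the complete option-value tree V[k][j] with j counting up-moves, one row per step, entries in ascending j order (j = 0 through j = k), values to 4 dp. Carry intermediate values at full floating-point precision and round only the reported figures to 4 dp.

params: Δt=0.17780 u=1.12342 d=0.89014 q=0.47857 e^(-rΔt)=0.99822
t_5 payoffs: 35.9702 16.8911 0.0000 0.0000 0.0000 0.0000
t_4: node(4,0) S=81.7849 payoff=26.9851 vs cont=26.7919 → 26.9851 [stop]  node(4,1) S=103.2188 payoff=5.5512 vs cont=8.7919 → 8.7919 [wait]  node(4,2) S=130.2700 payoff=0.0000 vs cont=0.0000 → 0.0000 [wait]  node(4,3) S=164.4107 payoff=0.0000 vs cont=0.0000 → 0.0000 [wait]  node(4,4) S=207.4988 payoff=0.0000 vs cont=0.0000 → 0.0000 [wait]  ⇒ S*(4)=81.7849
t_3: node(3,0) S=91.8789 payoff=16.8911 vs cont=18.2460 → 18.2460 [wait]  node(3,1) S=115.9582 payoff=0.0000 vs cont=4.5763 → 4.5763 [wait]  node(3,2) S=146.3481 payoff=0.0000 vs cont=0.0000 → 0.0000 [wait]  node(3,3) S=184.7025 payoff=0.0000 vs cont=0.0000 → 0.0000 [wait]  ⇒ S*(3)=-
t_2: node(2,0) S=103.2188 payoff=5.5512 vs cont=11.6833 → 11.6833 [wait]  node(2,1) S=130.2700 payoff=0.0000 vs cont=2.3820 → 2.3820 [wait]  node(2,2) S=164.4107 payoff=0.0000 vs cont=0.0000 → 0.0000 [wait]  ⇒ S*(2)=-
t_1: node(1,0) S=115.9582 payoff=0.0000 vs cont=7.2192 → 7.2192 [wait]  node(1,1) S=146.3481 payoff=0.0000 vs cont=1.2398 → 1.2398 [wait]  ⇒ S*(1)=-
t_0: node(0,0) S=130.2700 payoff=0.0000 vs cont=4.3499 → 4.3499 [wait]  ⇒ S*(0)=-

price = 4.3499
boundary = - - - - 81.7849
tree:
4.3499
7.2192 1.2398
11.6833 2.3820 0.0000
18.2460 4.5763 0.0000 0.0000
26.9851 8.7919 0.0000 0.0000 0.0000
35.9702 16.8911 0.0000 0.0000 0.0000 0.0000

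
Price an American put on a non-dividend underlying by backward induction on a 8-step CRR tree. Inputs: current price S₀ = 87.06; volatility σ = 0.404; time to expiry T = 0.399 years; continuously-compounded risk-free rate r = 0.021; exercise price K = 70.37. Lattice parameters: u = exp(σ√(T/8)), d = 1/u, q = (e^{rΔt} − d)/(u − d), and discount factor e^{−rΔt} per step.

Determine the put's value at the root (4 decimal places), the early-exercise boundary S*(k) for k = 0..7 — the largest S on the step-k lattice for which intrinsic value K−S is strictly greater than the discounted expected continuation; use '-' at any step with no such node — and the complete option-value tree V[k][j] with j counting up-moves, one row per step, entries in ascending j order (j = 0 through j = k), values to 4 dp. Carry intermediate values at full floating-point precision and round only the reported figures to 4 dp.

Δt=0.04988  u=1.09442  d=0.91373  q=0.48326  discount=0.99895
step 8 (expiry): payoffs max(K−S,0) = 28.0693 19.7041 9.6847 0.0000 0.0000 0.0000 0.0000 0.0000 0.0000
step 7: (k=7,j=0): S=46.2947, (K−S)⁺=24.0753, hold=24.0016 ⇒ V=24.0753 exercise | (k=7,j=1): S=55.4497, (K−S)⁺=14.9203, hold=14.8466 ⇒ V=14.9203 exercise | (k=7,j=2): S=66.4151, (K−S)⁺=3.9549, hold=4.9993 ⇒ V=4.9993 continue | (k=7,j=3): S=79.5490, (K−S)⁺=0.0000, hold=0.0000 ⇒ V=0.0000 continue | (k=7,j=4): S=95.2802, (K−S)⁺=0.0000, hold=0.0000 ⇒ V=0.0000 continue | (k=7,j=5): S=114.1222, (K−S)⁺=0.0000, hold=0.0000 ⇒ V=0.0000 continue | (k=7,j=6): S=136.6904, (K−S)⁺=0.0000, hold=0.0000 ⇒ V=0.0000 continue | (k=7,j=7): S=163.7215, (K−S)⁺=0.0000, hold=0.0000 ⇒ V=0.0000 continue  boundary S*=55.4497
step 6: (k=6,j=0): S=50.6659, (K−S)⁺=19.7041, hold=19.6305 ⇒ V=19.7041 exercise | (k=6,j=1): S=60.6853, (K−S)⁺=9.6847, hold=10.1153 ⇒ V=10.1153 continue | (k=6,j=2): S=72.6860, (K−S)⁺=0.0000, hold=2.5806 ⇒ V=2.5806 continue | (k=6,j=3): S=87.0600, (K−S)⁺=0.0000, hold=0.0000 ⇒ V=0.0000 continue | (k=6,j=4): S=104.2765, (K−S)⁺=0.0000, hold=0.0000 ⇒ V=0.0000 continue | (k=6,j=5): S=124.8976, (K−S)⁺=0.0000, hold=0.0000 ⇒ V=0.0000 continue | (k=6,j=6): S=149.5966, (K−S)⁺=0.0000, hold=0.0000 ⇒ V=0.0000 continue  boundary S*=50.6659
step 5: (k=5,j=0): S=55.4497, (K−S)⁺=14.9203, hold=15.0544 ⇒ V=15.0544 continue | (k=5,j=1): S=66.4151, (K−S)⁺=3.9549, hold=6.4673 ⇒ V=6.4673 continue | (k=5,j=2): S=79.5490, (K−S)⁺=0.0000, hold=1.3321 ⇒ V=1.3321 continue | (k=5,j=3): S=95.2802, (K−S)⁺=0.0000, hold=0.0000 ⇒ V=0.0000 continue | (k=5,j=4): S=114.1222, (K−S)⁺=0.0000, hold=0.0000 ⇒ V=0.0000 continue | (k=5,j=5): S=136.6904, (K−S)⁺=0.0000, hold=0.0000 ⇒ V=0.0000 continue  boundary S*=-
step 4: (k=4,j=0): S=60.6853, (K−S)⁺=9.6847, hold=10.8932 ⇒ V=10.8932 continue | (k=4,j=1): S=72.6860, (K−S)⁺=0.0000, hold=3.9815 ⇒ V=3.9815 continue | (k=4,j=2): S=87.0600, (K−S)⁺=0.0000, hold=0.6876 ⇒ V=0.6876 continue | (k=4,j=3): S=104.2765, (K−S)⁺=0.0000, hold=0.0000 ⇒ V=0.0000 continue | (k=4,j=4): S=124.8976, (K−S)⁺=0.0000, hold=0.0000 ⇒ V=0.0000 continue  boundary S*=-
step 3: (k=3,j=0): S=66.4151, (K−S)⁺=3.9549, hold=7.5452 ⇒ V=7.5452 continue | (k=3,j=1): S=79.5490, (K−S)⁺=0.0000, hold=2.3872 ⇒ V=2.3872 continue | (k=3,j=2): S=95.2802, (K−S)⁺=0.0000, hold=0.3550 ⇒ V=0.3550 continue | (k=3,j=3): S=114.1222, (K−S)⁺=0.0000, hold=0.0000 ⇒ V=0.0000 continue  boundary S*=-
step 2: (k=2,j=0): S=72.6860, (K−S)⁺=0.0000, hold=5.0473 ⇒ V=5.0473 continue | (k=2,j=1): S=87.0600, (K−S)⁺=0.0000, hold=1.4036 ⇒ V=1.4036 continue | (k=2,j=2): S=104.2765, (K−S)⁺=0.0000, hold=0.1832 ⇒ V=0.1832 continue  boundary S*=-
step 1: (k=1,j=0): S=79.5490, (K−S)⁺=0.0000, hold=3.2830 ⇒ V=3.2830 continue | (k=1,j=1): S=95.2802, (K−S)⁺=0.0000, hold=0.8130 ⇒ V=0.8130 continue  boundary S*=-
step 0: (k=0,j=0): S=87.0600, (K−S)⁺=0.0000, hold=2.0872 ⇒ V=2.0872 continue  boundary S*=-

price = 2.0872
boundary = - - - - - - 50.6659 55.4497
tree:
2.0872
3.2830 0.8130
5.0473 1.4036 0.1832
7.5452 2.3872 0.3550 0.0000
10.8932 3.9815 0.6876 0.0000 0.0000
15.0544 6.4673 1.3321 0.0000 0.0000 0.0000
19.7041 10.1153 2.5806 0.0000 0.0000 0.0000 0.0000
24.0753 14.9203 4.9993 0.0000 0.0000 0.0000 0.0000 0.0000
28.0693 19.7041 9.6847 0.0000 0.0000 0.0000 0.0000 0.0000 0.0000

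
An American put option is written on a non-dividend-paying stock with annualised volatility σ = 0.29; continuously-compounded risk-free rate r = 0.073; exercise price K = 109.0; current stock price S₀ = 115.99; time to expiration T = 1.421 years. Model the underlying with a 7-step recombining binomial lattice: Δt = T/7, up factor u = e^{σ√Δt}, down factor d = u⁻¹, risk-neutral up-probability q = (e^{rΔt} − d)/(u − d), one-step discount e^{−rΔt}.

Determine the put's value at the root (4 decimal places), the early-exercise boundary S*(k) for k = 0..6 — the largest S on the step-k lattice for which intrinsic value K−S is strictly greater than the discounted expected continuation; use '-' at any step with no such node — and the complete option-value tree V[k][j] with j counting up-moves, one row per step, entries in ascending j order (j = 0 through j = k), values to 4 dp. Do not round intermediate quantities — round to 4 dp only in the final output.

price = 8.6351
boundary = - - - 78.3762 68.7763 78.3762 89.3161
tree:
8.6351
13.6092 4.3689
20.7905 7.4822 1.6690
30.6238 12.4625 3.1775 0.3482
40.2237 20.0207 5.9612 0.7429 0.0000
48.6477 30.6238 10.9723 1.5851 0.0000 0.0000
56.0399 40.2237 19.6839 3.3823 0.0000 0.0000 0.0000
62.5267 48.6477 30.6238 7.2170 0.0000 0.0000 0.0000 0.0000

Δt=0.20300, u=1.13958, d=0.87752, q=0.52435, disc=e^(-rΔt)=0.98529
k=7 terminal: V=max(K-S,0) → 62.5267 48.6477 30.6238 7.2170 0.0000 0.0000 0.0000 0.0000
k=6: j=0 S=52.9601 intr=56.0399 cont=54.4366 V=56.0399[EX]; j=1 S=68.7763 intr=40.2237 cont=38.6203 V=40.2237[EX]; j=2 S=89.3161 intr=19.6839 cont=18.0805 V=19.6839[EX]; j=3 S=115.9900 intr=0.0000 cont=3.3823 V=3.3823[hold]; j=4 S=150.6299 intr=0.0000 cont=0.0000 V=0.0000[hold]; j=5 S=195.6149 intr=0.0000 cont=0.0000 V=0.0000[hold]; j=6 S=254.0345 intr=0.0000 cont=0.0000 V=0.0000[hold]  S*(6)=89.3161
k=5: j=0 S=60.3523 intr=48.6477 cont=47.0443 V=48.6477[EX]; j=1 S=78.3762 intr=30.6238 cont=29.0204 V=30.6238[EX]; j=2 S=101.7830 intr=7.2170 cont=10.9723 V=10.9723[hold]; j=3 S=132.1800 intr=0.0000 cont=1.5851 V=1.5851[hold]; j=4 S=171.6551 intr=0.0000 cont=0.0000 V=0.0000[hold]; j=5 S=222.9191 intr=0.0000 cont=0.0000 V=0.0000[hold]  S*(5)=78.3762
k=4: j=0 S=68.7763 intr=40.2237 cont=38.6203 V=40.2237[EX]; j=1 S=89.3161 intr=19.6839 cont=20.0207 V=20.0207[hold]; j=2 S=115.9900 intr=0.0000 cont=5.9612 V=5.9612[hold]; j=3 S=150.6299 intr=0.0000 cont=0.7429 V=0.7429[hold]; j=4 S=195.6149 intr=0.0000 cont=0.0000 V=0.0000[hold]  S*(4)=68.7763
k=3: j=0 S=78.3762 intr=30.6238 cont=29.1944 V=30.6238[EX]; j=1 S=101.7830 intr=7.2170 cont=12.4625 V=12.4625[hold]; j=2 S=132.1800 intr=0.0000 cont=3.1775 V=3.1775[hold]; j=3 S=171.6551 intr=0.0000 cont=0.3482 V=0.3482[hold]  S*(3)=78.3762
k=2: j=0 S=89.3161 intr=19.6839 cont=20.7905 V=20.7905[hold]; j=1 S=115.9900 intr=0.0000 cont=7.4822 V=7.4822[hold]; j=2 S=150.6299 intr=0.0000 cont=1.6690 V=1.6690[hold]  S*(2)=-
k=1: j=0 S=101.7830 intr=7.2170 cont=13.6092 V=13.6092[hold]; j=1 S=132.1800 intr=0.0000 cont=4.3689 V=4.3689[hold]  S*(1)=-
k=0: j=0 S=115.9900 intr=0.0000 cont=8.6351 V=8.6351[hold]  S*(0)=-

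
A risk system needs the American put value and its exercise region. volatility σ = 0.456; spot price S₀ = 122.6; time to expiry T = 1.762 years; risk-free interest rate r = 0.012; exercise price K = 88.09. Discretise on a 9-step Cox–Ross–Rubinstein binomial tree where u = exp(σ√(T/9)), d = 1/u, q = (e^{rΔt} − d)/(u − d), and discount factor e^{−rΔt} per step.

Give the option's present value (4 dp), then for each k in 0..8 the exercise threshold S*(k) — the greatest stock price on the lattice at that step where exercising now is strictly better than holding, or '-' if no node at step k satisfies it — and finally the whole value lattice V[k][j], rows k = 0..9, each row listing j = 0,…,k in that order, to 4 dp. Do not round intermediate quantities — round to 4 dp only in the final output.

Δt=0.19578, u=1.22356, d=0.81729, q=0.45552, disc=e^(-rΔt)=0.99765
k=9 terminal: V=max(K-S,0) → 68.1438 58.2285 43.3843 21.1611 0.0000 0.0000 0.0000 0.0000 0.0000 0.0000
k=8: j=0 S=24.4054 intr=63.6846 cont=63.4779 V=63.6846[EX]; j=1 S=36.5374 intr=51.5526 cont=51.3459 V=51.5526[EX]; j=2 S=54.7001 intr=33.3899 cont=33.1832 V=33.3899[EX]; j=3 S=81.8916 intr=6.1984 cont=11.4948 V=11.4948[hold]; j=4 S=122.6000 intr=0.0000 cont=0.0000 V=0.0000[hold]; j=5 S=183.5446 intr=0.0000 cont=0.0000 V=0.0000[hold]; j=6 S=274.7848 intr=0.0000 cont=0.0000 V=0.0000[hold]; j=7 S=411.3807 intr=0.0000 cont=0.0000 V=0.0000[hold]; j=8 S=615.8785 intr=0.0000 cont=0.0000 V=0.0000[hold]  S*(8)=54.7001
k=7: j=0 S=29.8615 intr=58.2285 cont=58.0218 V=58.2285[EX]; j=1 S=44.7057 intr=43.3843 cont=43.1776 V=43.3843[EX]; j=2 S=66.9289 intr=21.1611 cont=23.3613 V=23.3613[hold]; j=3 S=100.1993 intr=0.0000 cont=6.2440 V=6.2440[hold]; j=4 S=150.0086 intr=0.0000 cont=0.0000 V=0.0000[hold]; j=5 S=224.5780 intr=0.0000 cont=0.0000 V=0.0000[hold]; j=6 S=336.2160 intr=0.0000 cont=0.0000 V=0.0000[hold]; j=7 S=503.3493 intr=0.0000 cont=0.0000 V=0.0000[hold]  S*(7)=44.7057
k=6: j=0 S=36.5374 intr=51.5526 cont=51.3459 V=51.5526[EX]; j=1 S=54.7001 intr=33.3899 cont=34.1831 V=34.1831[hold]; j=2 S=81.8916 intr=6.1984 cont=15.5275 V=15.5275[hold]; j=3 S=122.6000 intr=0.0000 cont=3.3918 V=3.3918[hold]; j=4 S=183.5446 intr=0.0000 cont=0.0000 V=0.0000[hold]; j=5 S=274.7848 intr=0.0000 cont=0.0000 V=0.0000[hold]; j=6 S=411.3807 intr=0.0000 cont=0.0000 V=0.0000[hold]  S*(6)=36.5374
k=5: j=0 S=44.7057 intr=43.3843 cont=43.5381 V=43.5381[hold]; j=1 S=66.9289 intr=21.1611 cont=25.6249 V=25.6249[hold]; j=2 S=100.1993 intr=0.0000 cont=9.9760 V=9.9760[hold]; j=3 S=150.0086 intr=0.0000 cont=1.8424 V=1.8424[hold]; j=4 S=224.5780 intr=0.0000 cont=0.0000 V=0.0000[hold]; j=5 S=336.2160 intr=0.0000 cont=0.0000 V=0.0000[hold]  S*(5)=-
k=4: j=0 S=54.7001 intr=33.3899 cont=35.2953 V=35.2953[hold]; j=1 S=81.8916 intr=6.1984 cont=18.4531 V=18.4531[hold]; j=2 S=122.6000 intr=0.0000 cont=6.2563 V=6.2563[hold]; j=3 S=183.5446 intr=0.0000 cont=1.0008 V=1.0008[hold]; j=4 S=274.7848 intr=0.0000 cont=0.0000 V=0.0000[hold]  S*(4)=-
k=3: j=0 S=66.9289 intr=21.1611 cont=27.5585 V=27.5585[hold]; j=1 S=100.1993 intr=0.0000 cont=12.8670 V=12.8670[hold]; j=2 S=150.0086 intr=0.0000 cont=3.8533 V=3.8533[hold]; j=3 S=224.5780 intr=0.0000 cont=0.5436 V=0.5436[hold]  S*(3)=-
k=2: j=0 S=81.8916 intr=6.1984 cont=20.8173 V=20.8173[hold]; j=1 S=122.6000 intr=0.0000 cont=8.7405 V=8.7405[hold]; j=2 S=183.5446 intr=0.0000 cont=2.3402 V=2.3402[hold]  S*(2)=-
k=1: j=0 S=100.1993 intr=0.0000 cont=15.2801 V=15.2801[hold]; j=1 S=150.0086 intr=0.0000 cont=5.8114 V=5.8114[hold]  S*(1)=-
k=0: j=0 S=122.6000 intr=0.0000 cont=10.9412 V=10.9412[hold]  S*(0)=-

price = 10.9412
boundary = - - - - - - 36.5374 44.7057 54.7001
tree:
10.9412
15.2801 5.8114
20.8173 8.7405 2.3402
27.5585 12.8670 3.8533 0.5436
35.2953 18.4531 6.2563 1.0008 0.0000
43.5381 25.6249 9.9760 1.8424 0.0000 0.0000
51.5526 34.1831 15.5275 3.3918 0.0000 0.0000 0.0000
58.2285 43.3843 23.3613 6.2440 0.0000 0.0000 0.0000 0.0000
63.6846 51.5526 33.3899 11.4948 0.0000 0.0000 0.0000 0.0000 0.0000
68.1438 58.2285 43.3843 21.1611 0.0000 0.0000 0.0000 0.0000 0.0000 0.0000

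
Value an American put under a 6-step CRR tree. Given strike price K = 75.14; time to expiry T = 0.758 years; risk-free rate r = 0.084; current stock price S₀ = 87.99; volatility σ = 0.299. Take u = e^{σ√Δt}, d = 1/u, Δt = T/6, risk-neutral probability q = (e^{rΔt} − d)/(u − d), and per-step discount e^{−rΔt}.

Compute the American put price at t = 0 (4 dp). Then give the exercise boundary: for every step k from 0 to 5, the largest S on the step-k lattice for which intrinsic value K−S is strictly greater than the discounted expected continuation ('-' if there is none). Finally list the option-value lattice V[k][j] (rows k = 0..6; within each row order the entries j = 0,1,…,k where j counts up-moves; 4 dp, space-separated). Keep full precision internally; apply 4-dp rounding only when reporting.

Δt=0.12633, u=1.11213, d=0.89918, q=0.52355, disc=e^(-rΔt)=0.98944
k=6 terminal: V=max(K-S,0) → 28.6343 17.6205 3.9983 0.0000 0.0000 0.0000 0.0000
k=5: j=0 S=51.7202 intr=23.4198 cont=22.6266 V=23.4198[EX]; j=1 S=63.9690 intr=11.1710 cont=10.3778 V=11.1710[EX]; j=2 S=79.1186 intr=0.0000 cont=1.8849 V=1.8849[hold]; j=3 S=97.8561 intr=0.0000 cont=0.0000 V=0.0000[hold]; j=4 S=121.0311 intr=0.0000 cont=0.0000 V=0.0000[hold]; j=5 S=149.6946 intr=0.0000 cont=0.0000 V=0.0000[hold]  S*(5)=63.9690
k=4: j=0 S=57.5195 intr=17.6205 cont=16.8273 V=17.6205[EX]; j=1 S=71.1417 intr=3.9983 cont=6.2426 V=6.2426[hold]; j=2 S=87.9900 intr=0.0000 cont=0.8886 V=0.8886[hold]; j=3 S=108.8284 intr=0.0000 cont=0.0000 V=0.0000[hold]; j=4 S=134.6020 intr=0.0000 cont=0.0000 V=0.0000[hold]  S*(4)=57.5195
k=3: j=0 S=63.9690 intr=11.1710 cont=11.5404 V=11.5404[hold]; j=1 S=79.1186 intr=0.0000 cont=3.4032 V=3.4032[hold]; j=2 S=97.8561 intr=0.0000 cont=0.4189 V=0.4189[hold]; j=3 S=121.0311 intr=0.0000 cont=0.0000 V=0.0000[hold]  S*(3)=-
k=2: j=0 S=71.1417 intr=3.9983 cont=7.2033 V=7.2033[hold]; j=1 S=87.9900 intr=0.0000 cont=1.8213 V=1.8213[hold]; j=2 S=108.8284 intr=0.0000 cont=0.1975 V=0.1975[hold]  S*(2)=-
k=1: j=0 S=79.1186 intr=0.0000 cont=4.3392 V=4.3392[hold]; j=1 S=97.8561 intr=0.0000 cont=0.9609 V=0.9609[hold]  S*(1)=-
k=0: j=0 S=87.9900 intr=0.0000 cont=2.5433 V=2.5433[hold]  S*(0)=-

price = 2.5433
boundary = - - - - 57.5195 63.9690
tree:
2.5433
4.3392 0.9609
7.2033 1.8213 0.1975
11.5404 3.4032 0.4189 0.0000
17.6205 6.2426 0.8886 0.0000 0.0000
23.4198 11.1710 1.8849 0.0000 0.0000 0.0000
28.6343 17.6205 3.9983 0.0000 0.0000 0.0000 0.0000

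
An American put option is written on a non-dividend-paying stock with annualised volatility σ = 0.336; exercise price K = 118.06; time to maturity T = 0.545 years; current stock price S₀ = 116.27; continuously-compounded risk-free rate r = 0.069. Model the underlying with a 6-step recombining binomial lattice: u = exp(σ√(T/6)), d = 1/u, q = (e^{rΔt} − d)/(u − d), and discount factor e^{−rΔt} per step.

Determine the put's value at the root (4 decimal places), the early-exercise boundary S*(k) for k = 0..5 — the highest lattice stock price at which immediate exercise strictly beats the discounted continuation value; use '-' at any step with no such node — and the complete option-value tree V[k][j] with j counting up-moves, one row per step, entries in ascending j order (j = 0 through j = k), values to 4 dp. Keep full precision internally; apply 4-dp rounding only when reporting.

params: Δt=0.09083 u=1.10657 d=0.90369 q=0.50570 e^(-rΔt)=0.99375
t_6 payoffs: 54.7324 40.5154 23.1068 1.7900 0.0000 0.0000 0.0000
t_5: node(5,0) S=70.0765 payoff=47.9835 vs cont=47.2459 → 47.9835 [stop]  node(5,1) S=85.8085 payoff=32.2515 vs cont=31.5139 → 32.2515 [stop]  node(5,2) S=105.0724 payoff=12.9876 vs cont=12.2500 → 12.9876 [stop]  node(5,3) S=128.6610 payoff=0.0000 vs cont=0.8793 → 0.8793 [wait]  node(5,4) S=157.5451 payoff=0.0000 vs cont=0.0000 → 0.0000 [wait]  node(5,5) S=192.9137 payoff=0.0000 vs cont=0.0000 → 0.0000 [wait]  ⇒ S*(5)=105.0724
t_4: node(4,0) S=77.5446 payoff=40.5154 vs cont=39.7778 → 40.5154 [stop]  node(4,1) S=94.9532 payoff=23.1068 vs cont=22.3692 → 23.1068 [stop]  node(4,2) S=116.2700 payoff=1.7900 vs cont=6.8216 → 6.8216 [wait]  node(4,3) S=142.3724 payoff=0.0000 vs cont=0.4319 → 0.4319 [wait]  node(4,4) S=174.3348 payoff=0.0000 vs cont=0.0000 → 0.0000 [wait]  ⇒ S*(4)=94.9532
t_3: node(3,0) S=85.8085 payoff=32.2515 vs cont=31.5139 → 32.2515 [stop]  node(3,1) S=105.0724 payoff=12.9876 vs cont=14.7785 → 14.7785 [wait]  node(3,2) S=128.6610 payoff=0.0000 vs cont=3.5679 → 3.5679 [wait]  node(3,3) S=157.5451 payoff=0.0000 vs cont=0.2122 → 0.2122 [wait]  ⇒ S*(3)=85.8085
t_2: node(2,0) S=94.9532 payoff=23.1068 vs cont=23.2692 → 23.2692 [wait]  node(2,1) S=116.2700 payoff=1.7900 vs cont=9.0525 → 9.0525 [wait]  node(2,2) S=142.3724 payoff=0.0000 vs cont=1.8592 → 1.8592 [wait]  ⇒ S*(2)=-
t_1: node(1,0) S=105.0724 payoff=12.9876 vs cont=15.9794 → 15.9794 [wait]  node(1,1) S=128.6610 payoff=0.0000 vs cont=5.3811 → 5.3811 [wait]  ⇒ S*(1)=-
t_0: node(0,0) S=116.2700 payoff=1.7900 vs cont=10.5535 → 10.5535 [wait]  ⇒ S*(0)=-

price = 10.5535
boundary = - - - 85.8085 94.9532 105.0724
tree:
10.5535
15.9794 5.3811
23.2692 9.0525 1.8592
32.2515 14.7785 3.5679 0.2122
40.5154 23.1068 6.8216 0.4319 0.0000
47.9835 32.2515 12.9876 0.8793 0.0000 0.0000
54.7324 40.5154 23.1068 1.7900 0.0000 0.0000 0.0000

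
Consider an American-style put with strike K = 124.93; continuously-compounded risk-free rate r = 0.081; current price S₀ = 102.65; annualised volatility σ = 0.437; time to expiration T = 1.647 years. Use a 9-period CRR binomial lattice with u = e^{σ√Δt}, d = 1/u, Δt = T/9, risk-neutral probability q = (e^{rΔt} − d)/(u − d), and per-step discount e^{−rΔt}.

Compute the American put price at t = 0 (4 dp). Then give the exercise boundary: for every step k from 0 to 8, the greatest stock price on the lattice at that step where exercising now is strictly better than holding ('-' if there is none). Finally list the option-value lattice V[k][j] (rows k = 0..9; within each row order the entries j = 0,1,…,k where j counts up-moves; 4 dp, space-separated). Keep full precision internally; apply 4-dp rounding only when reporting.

Δt=0.18300  u=1.20556  d=0.82949  q=0.49311  discount=0.98529
step 9 (expiry): payoffs max(K−S,0) = 105.8461 97.1940 84.6194 66.3438 39.7827 1.1795 0.0000 0.0000 0.0000 0.0000
step 8: (k=8,j=0): S=23.0068, (K−S)⁺=101.9232, hold=100.0850 ⇒ V=101.9232 exercise | (k=8,j=1): S=33.4373, (K−S)⁺=91.4927, hold=89.6545 ⇒ V=91.4927 exercise | (k=8,j=2): S=48.5968, (K−S)⁺=76.3332, hold=74.4951 ⇒ V=76.3332 exercise | (k=8,j=3): S=70.6290, (K−S)⁺=54.3010, hold=52.4628 ⇒ V=54.3010 exercise | (k=8,j=4): S=102.6500, (K−S)⁺=22.2800, hold=20.4418 ⇒ V=22.2800 exercise | (k=8,j=5): S=149.1883, (K−S)⁺=0.0000, hold=0.5891 ⇒ V=0.5891 continue | (k=8,j=6): S=216.8256, (K−S)⁺=0.0000, hold=0.0000 ⇒ V=0.0000 continue | (k=8,j=7): S=315.1275, (K−S)⁺=0.0000, hold=0.0000 ⇒ V=0.0000 continue | (k=8,j=8): S=457.9965, (K−S)⁺=0.0000, hold=0.0000 ⇒ V=0.0000 continue  boundary S*=102.6500
step 7: (k=7,j=0): S=27.7360, (K−S)⁺=97.1940, hold=95.3558 ⇒ V=97.1940 exercise | (k=7,j=1): S=40.3106, (K−S)⁺=84.6194, hold=82.7812 ⇒ V=84.6194 exercise | (k=7,j=2): S=58.5862, (K−S)⁺=66.3438, hold=64.5056 ⇒ V=66.3438 exercise | (k=7,j=3): S=85.1473, (K−S)⁺=39.7827, hold=37.9445 ⇒ V=39.7827 exercise | (k=7,j=4): S=123.7505, (K−S)⁺=1.1795, hold=11.4136 ⇒ V=11.4136 continue | (k=7,j=5): S=179.8551, (K−S)⁺=0.0000, hold=0.2942 ⇒ V=0.2942 continue | (k=7,j=6): S=261.3957, (K−S)⁺=0.0000, hold=0.0000 ⇒ V=0.0000 continue | (k=7,j=7): S=379.9043, (K−S)⁺=0.0000, hold=0.0000 ⇒ V=0.0000 continue  boundary S*=85.1473
step 6: (k=6,j=0): S=33.4373, (K−S)⁺=91.4927, hold=89.6545 ⇒ V=91.4927 exercise | (k=6,j=1): S=48.5968, (K−S)⁺=76.3332, hold=74.4951 ⇒ V=76.3332 exercise | (k=6,j=2): S=70.6290, (K−S)⁺=54.3010, hold=52.4628 ⇒ V=54.3010 exercise | (k=6,j=3): S=102.6500, (K−S)⁺=22.2800, hold=25.4141 ⇒ V=25.4141 continue | (k=6,j=4): S=149.1883, (K−S)⁺=0.0000, hold=5.8432 ⇒ V=5.8432 continue | (k=6,j=5): S=216.8256, (K−S)⁺=0.0000, hold=0.1469 ⇒ V=0.1469 continue | (k=6,j=6): S=315.1275, (K−S)⁺=0.0000, hold=0.0000 ⇒ V=0.0000 continue  boundary S*=70.6290
step 5: (k=5,j=0): S=40.3106, (K−S)⁺=84.6194, hold=82.7812 ⇒ V=84.6194 exercise | (k=5,j=1): S=58.5862, (K−S)⁺=66.3438, hold=64.5056 ⇒ V=66.3438 exercise | (k=5,j=2): S=85.1473, (K−S)⁺=39.7827, hold=39.4672 ⇒ V=39.7827 exercise | (k=5,j=3): S=123.7505, (K−S)⁺=1.1795, hold=15.5316 ⇒ V=15.5316 continue | (k=5,j=4): S=179.8551, (K−S)⁺=0.0000, hold=2.9897 ⇒ V=2.9897 continue | (k=5,j=5): S=261.3957, (K−S)⁺=0.0000, hold=0.0734 ⇒ V=0.0734 continue  boundary S*=85.1473
step 4: (k=4,j=0): S=48.5968, (K−S)⁺=76.3332, hold=74.4951 ⇒ V=76.3332 exercise | (k=4,j=1): S=70.6290, (K−S)⁺=54.3010, hold=52.4628 ⇒ V=54.3010 exercise | (k=4,j=2): S=102.6500, (K−S)⁺=22.2800, hold=27.4148 ⇒ V=27.4148 continue | (k=4,j=3): S=149.1883, (K−S)⁺=0.0000, hold=9.2095 ⇒ V=9.2095 continue | (k=4,j=4): S=216.8256, (K−S)⁺=0.0000, hold=1.5288 ⇒ V=1.5288 continue  boundary S*=70.6290
step 3: (k=3,j=0): S=58.5862, (K−S)⁺=66.3438, hold=64.5056 ⇒ V=66.3438 exercise | (k=3,j=1): S=85.1473, (K−S)⁺=39.7827, hold=40.4393 ⇒ V=40.4393 continue | (k=3,j=2): S=123.7505, (K−S)⁺=1.1795, hold=18.1663 ⇒ V=18.1663 continue | (k=3,j=3): S=179.8551, (K−S)⁺=0.0000, hold=5.3423 ⇒ V=5.3423 continue  boundary S*=58.5862
step 2: (k=2,j=0): S=70.6290, (K−S)⁺=54.3010, hold=52.7818 ⇒ V=54.3010 exercise | (k=2,j=1): S=102.6500, (K−S)⁺=22.2800, hold=29.0228 ⇒ V=29.0228 continue | (k=2,j=2): S=149.1883, (K−S)⁺=0.0000, hold=11.6684 ⇒ V=11.6684 continue  boundary S*=70.6290
step 1: (k=1,j=0): S=85.1473, (K−S)⁺=39.7827, hold=41.2205 ⇒ V=41.2205 continue | (k=1,j=1): S=123.7505, (K−S)⁺=1.1795, hold=20.1641 ⇒ V=20.1641 continue  boundary S*=-
step 0: (k=0,j=0): S=102.6500, (K−S)⁺=22.2800, hold=30.3837 ⇒ V=30.3837 continue  boundary S*=-

price = 30.3837
boundary = - - 70.6290 58.5862 70.6290 85.1473 70.6290 85.1473 102.6500
tree:
30.3837
41.2205 20.1641
54.3010 29.0228 11.6684
66.3438 40.4393 18.1663 5.3423
76.3332 54.3010 27.4148 9.2095 1.5288
84.6194 66.3438 39.7827 15.5316 2.9897 0.0734
91.4927 76.3332 54.3010 25.4141 5.8432 0.1469 0.0000
97.1940 84.6194 66.3438 39.7827 11.4136 0.2942 0.0000 0.0000
101.9232 91.4927 76.3332 54.3010 22.2800 0.5891 0.0000 0.0000 0.0000
105.8461 97.1940 84.6194 66.3438 39.7827 1.1795 0.0000 0.0000 0.0000 0.0000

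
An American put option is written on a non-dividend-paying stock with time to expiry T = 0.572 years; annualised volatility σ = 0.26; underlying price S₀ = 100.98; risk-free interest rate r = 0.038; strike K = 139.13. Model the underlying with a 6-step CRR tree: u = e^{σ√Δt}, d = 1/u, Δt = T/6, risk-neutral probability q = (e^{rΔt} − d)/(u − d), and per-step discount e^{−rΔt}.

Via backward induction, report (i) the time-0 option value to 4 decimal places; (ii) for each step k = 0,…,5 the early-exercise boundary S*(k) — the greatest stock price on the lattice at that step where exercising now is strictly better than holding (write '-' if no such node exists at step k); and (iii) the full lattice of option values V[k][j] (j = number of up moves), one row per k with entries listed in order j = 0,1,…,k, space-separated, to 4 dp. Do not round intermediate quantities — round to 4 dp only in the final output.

price = 38.1500
boundary = 100.9800 109.4207 100.9800 109.4207 118.5670 128.4778
tree:
38.1500
45.9396 29.7093
53.1283 38.1500 21.1535
59.7625 45.9396 29.7093 12.8364
65.8849 53.1283 38.1500 20.5630 5.2801
71.5351 59.7625 45.9396 29.7093 10.6522 0.0000
76.7493 65.8849 53.1283 38.1500 20.5630 0.0000 0.0000

Δt=0.09533, u=1.08359, d=0.92286, q=0.50252, disc=e^(-rΔt)=0.99638
k=6 terminal: V=max(K-S,0) → 76.7493 65.8849 53.1283 38.1500 20.5630 0.0000 0.0000
k=5: j=0 S=67.5949 intr=71.5351 cont=71.0319 V=71.5351[EX]; j=1 S=79.3675 intr=59.7625 cont=59.2594 V=59.7625[EX]; j=2 S=93.1904 intr=45.9396 cont=45.4365 V=45.9396[EX]; j=3 S=109.4207 intr=29.7093 cont=29.2062 V=29.7093[EX]; j=4 S=128.4778 intr=10.6522 cont=10.1927 V=10.6522[EX]; j=5 S=150.8539 intr=0.0000 cont=0.0000 V=0.0000[hold]  S*(5)=128.4778
k=4: j=0 S=73.2451 intr=65.8849 cont=65.3818 V=65.8849[EX]; j=1 S=86.0017 intr=53.1283 cont=52.6252 V=53.1283[EX]; j=2 S=100.9800 intr=38.1500 cont=37.6469 V=38.1500[EX]; j=3 S=118.5670 intr=20.5630 cont=20.0599 V=20.5630[EX]; j=4 S=139.2170 intr=0.0000 cont=5.2801 V=5.2801[hold]  S*(4)=118.5670
k=3: j=0 S=79.3675 intr=59.7625 cont=59.2594 V=59.7625[EX]; j=1 S=93.1904 intr=45.9396 cont=45.4365 V=45.9396[EX]; j=2 S=109.4207 intr=29.7093 cont=29.2062 V=29.7093[EX]; j=3 S=128.4778 intr=10.6522 cont=12.8364 V=12.8364[hold]  S*(3)=109.4207
k=2: j=0 S=86.0017 intr=53.1283 cont=52.6252 V=53.1283[EX]; j=1 S=100.9800 intr=38.1500 cont=37.6469 V=38.1500[EX]; j=2 S=118.5670 intr=20.5630 cont=21.1535 V=21.1535[hold]  S*(2)=100.9800
k=1: j=0 S=93.1904 intr=45.9396 cont=45.4365 V=45.9396[EX]; j=1 S=109.4207 intr=29.7093 cont=29.5018 V=29.7093[EX]  S*(1)=109.4207
k=0: j=0 S=100.9800 intr=38.1500 cont=37.6469 V=38.1500[EX]  S*(0)=100.9800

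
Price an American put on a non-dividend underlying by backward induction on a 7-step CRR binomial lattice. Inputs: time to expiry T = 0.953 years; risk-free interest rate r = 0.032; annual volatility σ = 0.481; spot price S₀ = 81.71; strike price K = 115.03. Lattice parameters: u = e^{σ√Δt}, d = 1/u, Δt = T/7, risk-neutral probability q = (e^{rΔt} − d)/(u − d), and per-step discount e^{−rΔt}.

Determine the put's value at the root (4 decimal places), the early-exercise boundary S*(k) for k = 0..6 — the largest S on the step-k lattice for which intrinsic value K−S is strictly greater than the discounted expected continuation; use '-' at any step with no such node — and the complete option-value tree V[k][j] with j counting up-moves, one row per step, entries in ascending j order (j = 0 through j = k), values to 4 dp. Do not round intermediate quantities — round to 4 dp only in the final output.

price = 37.9364
boundary = - - 57.2955 47.9781 57.2955 68.4223 81.7100
tree:
37.9364
47.5694 27.3392
57.7345 36.4572 17.2286
67.0519 46.8528 24.9793 8.5781
74.8541 57.7345 34.9192 13.9124 2.5938
81.3875 67.0519 46.6077 21.9571 4.8968 0.0000
86.8584 74.8541 57.7345 33.3200 9.2443 0.0000 0.0000
91.4397 81.3875 67.0519 46.6077 17.4519 0.0000 0.0000 0.0000

params: Δt=0.13614 u=1.19420 d=0.83738 q=0.46798 e^(-rΔt)=0.99565
t_7 payoffs: 91.4397 81.3875 67.0519 46.6077 17.4519 0.0000 0.0000 0.0000
t_6: node(6,0) S=28.1716 payoff=86.8584 vs cont=86.3584 → 86.8584 [stop]  node(6,1) S=40.1759 payoff=74.8541 vs cont=74.3540 → 74.8541 [stop]  node(6,2) S=57.2955 payoff=57.7345 vs cont=57.2345 → 57.7345 [stop]  node(6,3) S=81.7100 payoff=33.3200 vs cont=32.8200 → 33.3200 [stop]  node(6,4) S=116.5279 payoff=0.0000 vs cont=9.2443 → 9.2443 [wait]  node(6,5) S=166.1823 payoff=0.0000 vs cont=0.0000 → 0.0000 [wait]  node(6,6) S=236.9951 payoff=0.0000 vs cont=0.0000 → 0.0000 [wait]  ⇒ S*(6)=81.7100
t_5: node(5,0) S=33.6425 payoff=81.3875 vs cont=80.8874 → 81.3875 [stop]  node(5,1) S=47.9781 payoff=67.0519 vs cont=66.5518 → 67.0519 [stop]  node(5,2) S=68.4223 payoff=46.6077 vs cont=46.1076 → 46.6077 [stop]  node(5,3) S=97.5781 payoff=17.4519 vs cont=21.9571 → 21.9571 [wait]  node(5,4) S=139.1577 payoff=0.0000 vs cont=4.8968 → 4.8968 [wait]  node(5,5) S=198.4550 payoff=0.0000 vs cont=0.0000 → 0.0000 [wait]  ⇒ S*(5)=68.4223
t_4: node(4,0) S=40.1759 payoff=74.8541 vs cont=74.3540 → 74.8541 [stop]  node(4,1) S=57.2955 payoff=57.7345 vs cont=57.2345 → 57.7345 [stop]  node(4,2) S=81.7100 payoff=33.3200 vs cont=34.9192 → 34.9192 [wait]  node(4,3) S=116.5279 payoff=0.0000 vs cont=13.9124 → 13.9124 [wait]  node(4,4) S=166.1823 payoff=0.0000 vs cont=2.5938 → 2.5938 [wait]  ⇒ S*(4)=57.2955
t_3: node(3,0) S=47.9781 payoff=67.0519 vs cont=66.5518 → 67.0519 [stop]  node(3,1) S=68.4223 payoff=46.6077 vs cont=46.8528 → 46.8528 [wait]  node(3,2) S=97.5781 payoff=17.4519 vs cont=24.9793 → 24.9793 [wait]  node(3,3) S=139.1577 payoff=0.0000 vs cont=8.5781 → 8.5781 [wait]  ⇒ S*(3)=47.9781
t_2: node(2,0) S=57.2955 payoff=57.7345 vs cont=57.3487 → 57.7345 [stop]  node(2,1) S=81.7100 payoff=33.3200 vs cont=36.4572 → 36.4572 [wait]  node(2,2) S=116.5279 payoff=0.0000 vs cont=17.2286 → 17.2286 [wait]  ⇒ S*(2)=57.2955
t_1: node(1,0) S=68.4223 payoff=46.6077 vs cont=47.5694 → 47.5694 [wait]  node(1,1) S=97.5781 payoff=17.4519 vs cont=27.3392 → 27.3392 [wait]  ⇒ S*(1)=-
t_0: node(0,0) S=81.7100 payoff=33.3200 vs cont=37.9364 → 37.9364 [wait]  ⇒ S*(0)=-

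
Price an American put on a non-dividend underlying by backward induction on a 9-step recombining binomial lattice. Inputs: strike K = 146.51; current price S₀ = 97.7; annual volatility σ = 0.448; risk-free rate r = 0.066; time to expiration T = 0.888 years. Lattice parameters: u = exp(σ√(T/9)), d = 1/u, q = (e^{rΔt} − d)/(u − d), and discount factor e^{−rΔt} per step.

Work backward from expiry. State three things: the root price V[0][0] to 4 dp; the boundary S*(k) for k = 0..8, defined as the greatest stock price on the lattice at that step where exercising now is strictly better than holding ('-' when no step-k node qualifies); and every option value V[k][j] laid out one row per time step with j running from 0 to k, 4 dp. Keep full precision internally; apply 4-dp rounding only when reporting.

Δt=0.09867  u=1.15111  d=0.86873  q=0.48801  discount=0.99351
step 9 (expiry): payoffs max(K−S,0) = 118.9766 110.0271 98.1685 82.4555 61.6350 34.0470 0.0000 0.0000 0.0000 0.0000
step 8: (k=8,j=0): S=31.6938, (K−S)⁺=114.8162, hold=113.8652 ⇒ V=114.8162 exercise | (k=8,j=1): S=41.9957, (K−S)⁺=104.5143, hold=103.5633 ⇒ V=104.5143 exercise | (k=8,j=2): S=55.6461, (K−S)⁺=90.8639, hold=89.9129 ⇒ V=90.8639 exercise | (k=8,j=3): S=73.7335, (K−S)⁺=72.7765, hold=71.8256 ⇒ V=72.7765 exercise | (k=8,j=4): S=97.7000, (K−S)⁺=48.8100, hold=47.8590 ⇒ V=48.8100 exercise | (k=8,j=5): S=129.4567, (K−S)⁺=17.0533, hold=17.3185 ⇒ V=17.3185 continue | (k=8,j=6): S=171.5357, (K−S)⁺=0.0000, hold=0.0000 ⇒ V=0.0000 continue | (k=8,j=7): S=227.2921, (K−S)⁺=0.0000, hold=0.0000 ⇒ V=0.0000 continue | (k=8,j=8): S=301.1718, (K−S)⁺=0.0000, hold=0.0000 ⇒ V=0.0000 continue  boundary S*=97.7000
step 7: (k=7,j=0): S=36.4829, (K−S)⁺=110.0271, hold=109.0761 ⇒ V=110.0271 exercise | (k=7,j=1): S=48.3415, (K−S)⁺=98.1685, hold=97.2176 ⇒ V=98.1685 exercise | (k=7,j=2): S=64.0545, (K−S)⁺=82.4555, hold=81.5045 ⇒ V=82.4555 exercise | (k=7,j=3): S=84.8750, (K−S)⁺=61.6350, hold=60.6841 ⇒ V=61.6350 exercise | (k=7,j=4): S=112.4630, (K−S)⁺=34.0470, hold=33.2246 ⇒ V=34.0470 exercise | (k=7,j=5): S=149.0182, (K−S)⁺=0.0000, hold=8.8093 ⇒ V=8.8093 continue | (k=7,j=6): S=197.4556, (K−S)⁺=0.0000, hold=0.0000 ⇒ V=0.0000 continue | (k=7,j=7): S=261.6371, (K−S)⁺=0.0000, hold=0.0000 ⇒ V=0.0000 continue  boundary S*=112.4630
step 6: (k=6,j=0): S=41.9957, (K−S)⁺=104.5143, hold=103.5633 ⇒ V=104.5143 exercise | (k=6,j=1): S=55.6461, (K−S)⁺=90.8639, hold=89.9129 ⇒ V=90.8639 exercise | (k=6,j=2): S=73.7335, (K−S)⁺=72.7765, hold=71.8256 ⇒ V=72.7765 exercise | (k=6,j=3): S=97.7000, (K−S)⁺=48.8100, hold=47.8590 ⇒ V=48.8100 exercise | (k=6,j=4): S=129.4567, (K−S)⁺=17.0533, hold=21.5896 ⇒ V=21.5896 continue | (k=6,j=5): S=171.5357, (K−S)⁺=0.0000, hold=4.4809 ⇒ V=4.4809 continue | (k=6,j=6): S=227.2921, (K−S)⁺=0.0000, hold=0.0000 ⇒ V=0.0000 continue  boundary S*=97.7000
step 5: (k=5,j=0): S=48.3415, (K−S)⁺=98.1685, hold=97.2176 ⇒ V=98.1685 exercise | (k=5,j=1): S=64.0545, (K−S)⁺=82.4555, hold=81.5045 ⇒ V=82.4555 exercise | (k=5,j=2): S=84.8750, (K−S)⁺=61.6350, hold=60.6841 ⇒ V=61.6350 exercise | (k=5,j=3): S=112.4630, (K−S)⁺=34.0470, hold=35.2955 ⇒ V=35.2955 continue | (k=5,j=4): S=149.0182, (K−S)⁺=0.0000, hold=13.1544 ⇒ V=13.1544 continue | (k=5,j=5): S=197.4556, (K−S)⁺=0.0000, hold=2.2793 ⇒ V=2.2793 continue  boundary S*=84.8750
step 4: (k=4,j=0): S=55.6461, (K−S)⁺=90.8639, hold=89.9129 ⇒ V=90.8639 exercise | (k=4,j=1): S=73.7335, (K−S)⁺=72.7765, hold=71.8256 ⇒ V=72.7765 exercise | (k=4,j=2): S=97.7000, (K−S)⁺=48.8100, hold=48.4643 ⇒ V=48.8100 exercise | (k=4,j=3): S=129.4567, (K−S)⁺=17.0533, hold=24.3313 ⇒ V=24.3313 continue | (k=4,j=4): S=171.5357, (K−S)⁺=0.0000, hold=7.7962 ⇒ V=7.7962 continue  boundary S*=97.7000
step 3: (k=3,j=0): S=64.0545, (K−S)⁺=82.4555, hold=81.5045 ⇒ V=82.4555 exercise | (k=3,j=1): S=84.8750, (K−S)⁺=61.6350, hold=60.6841 ⇒ V=61.6350 exercise | (k=3,j=2): S=112.4630, (K−S)⁺=34.0470, hold=36.6248 ⇒ V=36.6248 continue | (k=3,j=3): S=149.0182, (K−S)⁺=0.0000, hold=16.1564 ⇒ V=16.1564 continue  boundary S*=84.8750
step 2: (k=2,j=0): S=73.7335, (K−S)⁺=72.7765, hold=71.8256 ⇒ V=72.7765 exercise | (k=2,j=1): S=97.7000, (K−S)⁺=48.8100, hold=49.1088 ⇒ V=49.1088 continue | (k=2,j=2): S=129.4567, (K−S)⁺=17.0533, hold=26.4630 ⇒ V=26.4630 continue  boundary S*=73.7335
step 1: (k=1,j=0): S=84.8750, (K−S)⁺=61.6350, hold=60.8290 ⇒ V=61.6350 exercise | (k=1,j=1): S=112.4630, (K−S)⁺=34.0470, hold=37.8103 ⇒ V=37.8103 continue  boundary S*=84.8750
step 0: (k=0,j=0): S=97.7000, (K−S)⁺=48.8100, hold=49.6837 ⇒ V=49.6837 continue  boundary S*=-

price = 49.6837
boundary = - 84.8750 73.7335 84.8750 97.7000 84.8750 97.7000 112.4630 97.7000
tree:
49.6837
61.6350 37.8103
72.7765 49.1088 26.4630
82.4555 61.6350 36.6248 16.1564
90.8639 72.7765 48.8100 24.3313 7.7962
98.1685 82.4555 61.6350 35.2955 13.1544 2.2793
104.5143 90.8639 72.7765 48.8100 21.5896 4.4809 0.0000
110.0271 98.1685 82.4555 61.6350 34.0470 8.8093 0.0000 0.0000
114.8162 104.5143 90.8639 72.7765 48.8100 17.3185 0.0000 0.0000 0.0000
118.9766 110.0271 98.1685 82.4555 61.6350 34.0470 0.0000 0.0000 0.0000 0.0000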